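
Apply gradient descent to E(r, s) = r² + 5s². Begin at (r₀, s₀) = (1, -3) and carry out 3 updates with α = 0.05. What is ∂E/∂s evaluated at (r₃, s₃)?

-3.75

∇E = (2r, 10s)
Step 1: at (1, -3), ∇E = (2, -30) → (1, -3) − 0.05·(2, -30) = (0.9, -1.5)
Step 2: at (0.9, -1.5), ∇E = (1.8, -15) → (0.9, -1.5) − 0.05·(1.8, -15) = (0.81, -0.75)
Step 3: at (0.81, -0.75), ∇E = (1.62, -7.5) → (0.81, -0.75) − 0.05·(1.62, -7.5) = (0.729, -0.375)
∂E/∂s at (0.729, -0.375) = -3.75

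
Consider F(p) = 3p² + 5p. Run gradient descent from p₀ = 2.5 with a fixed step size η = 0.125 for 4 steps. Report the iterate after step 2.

F′(p) = 6p + 5
p₁ = 2.5 − 0.125·20 = 0
p₂ = 0 − 0.125·5 = -0.625

-0.625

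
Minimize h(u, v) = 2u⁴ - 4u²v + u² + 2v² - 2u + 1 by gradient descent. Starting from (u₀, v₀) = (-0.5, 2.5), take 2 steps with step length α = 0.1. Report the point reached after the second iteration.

(-1.0232, 1.444)

∇h = (8u³ - 8uv + 2u - 2, -4u² + 4v)
(u₁, v₁) = (-0.5, 2.5) − 0.1·(6, 9) = (-1.1, 1.6)
(u₂, v₂) = (-1.1, 1.6) − 0.1·(-0.768, 1.56) = (-1.0232, 1.444)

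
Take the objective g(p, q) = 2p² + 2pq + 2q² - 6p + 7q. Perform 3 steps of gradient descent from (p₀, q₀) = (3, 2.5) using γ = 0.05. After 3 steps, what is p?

1.9515

∇g = (4p + 2q - 6, 2p + 4q + 7)
Step 1: at (3, 2.5), ∇g = (11, 23) → (3, 2.5) − 0.05·(11, 23) = (2.45, 1.35)
Step 2: at (2.45, 1.35), ∇g = (6.5, 17.3) → (2.45, 1.35) − 0.05·(6.5, 17.3) = (2.125, 0.485)
Step 3: at (2.125, 0.485), ∇g = (3.47, 13.19) → (2.125, 0.485) − 0.05·(3.47, 13.19) = (1.9515, -0.1745)
p = 1.9515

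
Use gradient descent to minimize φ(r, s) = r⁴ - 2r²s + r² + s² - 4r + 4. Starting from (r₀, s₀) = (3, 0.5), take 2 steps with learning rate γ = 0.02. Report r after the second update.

0.96272896

∇φ = (4r³ - 4rs + 2r - 4, -2r² + 2s)
(r₁, s₁) = (3, 0.5) − 0.02·(104, -17) = (0.92, 0.84)
(r₂, s₂) = (0.92, 0.84) − 0.02·(-2.136448, -0.0128) = (0.96272896, 0.840256)
r = 0.96272896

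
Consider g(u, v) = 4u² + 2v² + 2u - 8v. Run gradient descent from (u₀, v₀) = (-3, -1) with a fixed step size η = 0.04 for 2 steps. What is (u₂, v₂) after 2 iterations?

∇g = (8u + 2, 4v - 8)
Step 1: at (-3, -1), ∇g = (-22, -12) → (-3, -1) − 0.04·(-22, -12) = (-2.12, -0.52)
Step 2: at (-2.12, -0.52), ∇g = (-14.96, -10.08) → (-2.12, -0.52) − 0.04·(-14.96, -10.08) = (-1.5216, -0.1168)

(-1.5216, -0.1168)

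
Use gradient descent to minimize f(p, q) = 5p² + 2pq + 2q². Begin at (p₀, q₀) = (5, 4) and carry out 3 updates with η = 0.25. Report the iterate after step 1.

∇f = (10p + 2q, 2p + 4q)
Step 1: at (5, 4), ∇f = (58, 26) → (5, 4) − 0.25·(58, 26) = (-9.5, -2.5)

(-9.5, -2.5)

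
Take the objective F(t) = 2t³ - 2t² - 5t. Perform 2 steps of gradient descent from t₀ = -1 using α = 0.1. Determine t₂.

F′(t) = 6t² - 4t - 5
t₁ = -1 − 0.1·5 = -1.5
t₂ = -1.5 − 0.1·14.5 = -2.95

-2.95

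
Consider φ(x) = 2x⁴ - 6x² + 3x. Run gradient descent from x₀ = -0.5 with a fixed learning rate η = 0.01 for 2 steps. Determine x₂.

φ′(x) = 8x³ - 12x + 3
x₁ = -0.5 − 0.01·8 = -0.58
x₂ = -0.58 − 0.01·8.399104 = -0.66399104

-0.66399104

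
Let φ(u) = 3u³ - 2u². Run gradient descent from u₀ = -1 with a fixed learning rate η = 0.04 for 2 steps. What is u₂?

-2.594944

φ′(u) = 9u² - 4u
Step 1: φ′(-1) = 13; u₁ = -1 − 0.04·13 = -1.52
Step 2: φ′(-1.52) = 26.8736; u₂ = -1.52 − 0.04·26.8736 = -2.594944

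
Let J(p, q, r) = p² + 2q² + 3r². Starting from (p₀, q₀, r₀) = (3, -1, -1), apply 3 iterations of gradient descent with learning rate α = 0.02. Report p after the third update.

2.654208

∇J = (2p, 4q, 6r)
(p₁, q₁, r₁) = (3, -1, -1) − 0.02·(6, -4, -6) = (2.88, -0.92, -0.88)
(p₂, q₂, r₂) = (2.88, -0.92, -0.88) − 0.02·(5.76, -3.68, -5.28) = (2.7648, -0.8464, -0.7744)
(p₃, q₃, r₃) = (2.7648, -0.8464, -0.7744) − 0.02·(5.5296, -3.3856, -4.6464) = (2.654208, -0.778688, -0.681472)
p = 2.654208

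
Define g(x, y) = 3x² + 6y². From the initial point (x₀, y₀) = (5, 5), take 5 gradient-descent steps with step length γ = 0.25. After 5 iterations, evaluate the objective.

∇g = (6x, 12y)
Step 1: at (5, 5), ∇g = (30, 60) → (5, 5) − 0.25·(30, 60) = (-2.5, -10)
Step 2: at (-2.5, -10), ∇g = (-15, -120) → (-2.5, -10) − 0.25·(-15, -120) = (1.25, 20)
Step 3: at (1.25, 20), ∇g = (7.5, 240) → (1.25, 20) − 0.25·(7.5, 240) = (-0.625, -40)
Step 4: at (-0.625, -40), ∇g = (-3.75, -480) → (-0.625, -40) − 0.25·(-3.75, -480) = (0.3125, 80)
Step 5: at (0.3125, 80), ∇g = (1.875, 960) → (0.3125, 80) − 0.25·(1.875, 960) = (-0.15625, -160)
g(-0.15625, -160) = 153600.0732421875

153600.0732421875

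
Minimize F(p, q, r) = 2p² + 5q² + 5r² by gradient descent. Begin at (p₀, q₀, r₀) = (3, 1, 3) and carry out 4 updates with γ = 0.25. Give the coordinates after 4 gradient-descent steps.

∇F = (4p, 10q, 10r)
Step 1: at (3, 1, 3), ∇F = (12, 10, 30) → (3, 1, 3) − 0.25·(12, 10, 30) = (0, -1.5, -4.5)
Step 2: at (0, -1.5, -4.5), ∇F = (0, -15, -45) → (0, -1.5, -4.5) − 0.25·(0, -15, -45) = (0, 2.25, 6.75)
Step 3: at (0, 2.25, 6.75), ∇F = (0, 22.5, 67.5) → (0, 2.25, 6.75) − 0.25·(0, 22.5, 67.5) = (0, -3.375, -10.125)
Step 4: at (0, -3.375, -10.125), ∇F = (0, -33.75, -101.25) → (0, -3.375, -10.125) − 0.25·(0, -33.75, -101.25) = (0, 5.0625, 15.1875)

(0, 5.0625, 15.1875)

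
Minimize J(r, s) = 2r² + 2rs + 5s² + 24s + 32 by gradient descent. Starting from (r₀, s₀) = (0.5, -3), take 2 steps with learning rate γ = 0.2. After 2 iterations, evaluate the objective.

2.6408

∇J = (4r + 2s, 2r + 10s + 24)
Step 1: at (0.5, -3), ∇J = (-4, -5) → (0.5, -3) − 0.2·(-4, -5) = (1.3, -2)
Step 2: at (1.3, -2), ∇J = (1.2, 6.6) → (1.3, -2) − 0.2·(1.2, 6.6) = (1.06, -3.32)
J(1.06, -3.32) = 2.6408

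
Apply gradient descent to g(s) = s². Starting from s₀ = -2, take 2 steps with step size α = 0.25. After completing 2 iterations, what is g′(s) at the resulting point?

g′(s) = 2s
s₁ = -2 − 0.25·(-4) = -1
s₂ = -1 − 0.25·(-2) = -0.5
g′(s) at (-0.5) = -1

-1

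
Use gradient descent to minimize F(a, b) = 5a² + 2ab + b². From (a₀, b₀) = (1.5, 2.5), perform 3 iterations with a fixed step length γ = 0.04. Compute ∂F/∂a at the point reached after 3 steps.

∇F = (10a + 2b, 2a + 2b)
Step 1: at (1.5, 2.5), ∇F = (20, 8) → (1.5, 2.5) − 0.04·(20, 8) = (0.7, 2.18)
Step 2: at (0.7, 2.18), ∇F = (11.36, 5.76) → (0.7, 2.18) − 0.04·(11.36, 5.76) = (0.2456, 1.9496)
Step 3: at (0.2456, 1.9496), ∇F = (6.3552, 4.3904) → (0.2456, 1.9496) − 0.04·(6.3552, 4.3904) = (-0.008608, 1.773984)
∂F/∂a at (-0.008608, 1.773984) = 3.461888

3.461888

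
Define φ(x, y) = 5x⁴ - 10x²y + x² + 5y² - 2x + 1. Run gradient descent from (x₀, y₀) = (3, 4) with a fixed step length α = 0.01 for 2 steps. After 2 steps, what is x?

-0.0551872

∇φ = (20x³ - 20xy + 2x - 2, -10x² + 10y)
Step 1: at (3, 4), ∇φ = (304, -50) → (3, 4) − 0.01·(304, -50) = (-0.04, 4.5)
Step 2: at (-0.04, 4.5), ∇φ = (1.51872, 44.984) → (-0.04, 4.5) − 0.01·(1.51872, 44.984) = (-0.0551872, 4.05016)
x = -0.0551872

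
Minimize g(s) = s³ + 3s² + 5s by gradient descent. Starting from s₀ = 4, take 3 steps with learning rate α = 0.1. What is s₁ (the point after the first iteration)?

-3.7

g′(s) = 3s² + 6s + 5
Step 1: g′(4) = 77; s₁ = 4 − 0.1·77 = -3.7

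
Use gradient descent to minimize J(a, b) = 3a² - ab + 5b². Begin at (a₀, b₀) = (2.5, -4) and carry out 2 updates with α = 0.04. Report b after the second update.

∇J = (6a - b, -a + 10b)
Step 1: at (2.5, -4), ∇J = (19, -42.5) → (2.5, -4) − 0.04·(19, -42.5) = (1.74, -2.3)
Step 2: at (1.74, -2.3), ∇J = (12.74, -24.74) → (1.74, -2.3) − 0.04·(12.74, -24.74) = (1.2304, -1.3104)
b = -1.3104

-1.3104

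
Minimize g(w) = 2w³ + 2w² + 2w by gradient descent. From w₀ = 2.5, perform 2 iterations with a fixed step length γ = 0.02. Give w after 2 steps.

1.075588

g′(w) = 6w² + 4w + 2
Step 1: g′(2.5) = 49.5; w₁ = 2.5 − 0.02·49.5 = 1.51
Step 2: g′(1.51) = 21.7206; w₂ = 1.51 − 0.02·21.7206 = 1.075588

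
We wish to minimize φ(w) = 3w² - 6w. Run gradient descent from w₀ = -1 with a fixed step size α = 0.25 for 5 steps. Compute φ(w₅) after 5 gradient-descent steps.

-2.98828125

φ′(w) = 6w - 6
Step 1: φ′(-1) = -12; w₁ = -1 − 0.25·(-12) = 2
Step 2: φ′(2) = 6; w₂ = 2 − 0.25·6 = 0.5
Step 3: φ′(0.5) = -3; w₃ = 0.5 − 0.25·(-3) = 1.25
Step 4: φ′(1.25) = 1.5; w₄ = 1.25 − 0.25·1.5 = 0.875
Step 5: φ′(0.875) = -0.75; w₅ = 0.875 − 0.25·(-0.75) = 1.0625
φ(1.0625) = -2.98828125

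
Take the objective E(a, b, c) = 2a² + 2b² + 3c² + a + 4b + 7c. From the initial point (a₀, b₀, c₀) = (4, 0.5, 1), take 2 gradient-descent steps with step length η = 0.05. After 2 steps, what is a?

2.47

∇E = (4a + 1, 4b + 4, 6c + 7)
(a₁, b₁, c₁) = (4, 0.5, 1) − 0.05·(17, 6, 13) = (3.15, 0.2, 0.35)
(a₂, b₂, c₂) = (3.15, 0.2, 0.35) − 0.05·(13.6, 4.8, 9.1) = (2.47, -0.04, -0.105)
a = 2.47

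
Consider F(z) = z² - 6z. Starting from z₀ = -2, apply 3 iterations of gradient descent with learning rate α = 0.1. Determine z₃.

0.44

F′(z) = 2z - 6
z₁ = -2 − 0.1·(-10) = -1
z₂ = -1 − 0.1·(-8) = -0.2
z₃ = -0.2 − 0.1·(-6.4) = 0.44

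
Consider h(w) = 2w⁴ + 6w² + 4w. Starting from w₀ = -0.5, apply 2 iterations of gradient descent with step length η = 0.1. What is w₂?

h′(w) = 8w³ + 12w + 4
Step 1: h′(-0.5) = -3; w₁ = -0.5 − 0.1·(-3) = -0.2
Step 2: h′(-0.2) = 1.536; w₂ = -0.2 − 0.1·1.536 = -0.3536

-0.3536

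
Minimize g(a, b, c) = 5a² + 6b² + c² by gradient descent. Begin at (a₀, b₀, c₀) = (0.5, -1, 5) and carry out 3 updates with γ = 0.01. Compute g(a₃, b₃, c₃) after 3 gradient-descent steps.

∇g = (10a, 12b, 2c)
Step 1: at (0.5, -1, 5), ∇g = (5, -12, 10) → (0.5, -1, 5) − 0.01·(5, -12, 10) = (0.45, -0.88, 4.9)
Step 2: at (0.45, -0.88, 4.9), ∇g = (4.5, -10.56, 9.8) → (0.45, -0.88, 4.9) − 0.01·(4.5, -10.56, 9.8) = (0.405, -0.7744, 4.802)
Step 3: at (0.405, -0.7744, 4.802), ∇g = (4.05, -9.2928, 9.604) → (0.405, -0.7744, 4.802) − 0.01·(4.05, -9.2928, 9.604) = (0.3645, -0.681472, 4.70596)
g(0.3645, -0.681472, 4.70596) = 25.596785292304

25.596785292304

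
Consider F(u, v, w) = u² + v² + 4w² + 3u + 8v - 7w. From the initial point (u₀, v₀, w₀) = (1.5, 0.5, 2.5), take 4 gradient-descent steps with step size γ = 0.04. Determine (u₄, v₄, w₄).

∇F = (2u + 3, 2v + 8, 8w - 7)
Step 1: at (1.5, 0.5, 2.5), ∇F = (6, 9, 13) → (1.5, 0.5, 2.5) − 0.04·(6, 9, 13) = (1.26, 0.14, 1.98)
Step 2: at (1.26, 0.14, 1.98), ∇F = (5.52, 8.28, 8.84) → (1.26, 0.14, 1.98) − 0.04·(5.52, 8.28, 8.84) = (1.0392, -0.1912, 1.6264)
Step 3: at (1.0392, -0.1912, 1.6264), ∇F = (5.0784, 7.6176, 6.0112) → (1.0392, -0.1912, 1.6264) − 0.04·(5.0784, 7.6176, 6.0112) = (0.836064, -0.495904, 1.385952)
Step 4: at (0.836064, -0.495904, 1.385952), ∇F = (4.672128, 7.008192, 4.087616) → (0.836064, -0.495904, 1.385952) − 0.04·(4.672128, 7.008192, 4.087616) = (0.64917888, -0.77623168, 1.22244736)

(0.64917888, -0.77623168, 1.22244736)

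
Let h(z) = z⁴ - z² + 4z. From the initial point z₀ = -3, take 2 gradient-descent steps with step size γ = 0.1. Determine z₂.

-118.0128

h′(z) = 4z³ - 2z + 4
z₁ = -3 − 0.1·(-98) = 6.8
z₂ = 6.8 − 0.1·1248.128 = -118.0128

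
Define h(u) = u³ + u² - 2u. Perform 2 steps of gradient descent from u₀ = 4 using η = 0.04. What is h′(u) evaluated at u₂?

h′(u) = 3u² + 2u - 2
u₁ = 4 − 0.04·54 = 1.84
u₂ = 1.84 − 0.04·11.8368 = 1.366528
h′(u) at (1.366528) = 6.335252324352

6.335252324352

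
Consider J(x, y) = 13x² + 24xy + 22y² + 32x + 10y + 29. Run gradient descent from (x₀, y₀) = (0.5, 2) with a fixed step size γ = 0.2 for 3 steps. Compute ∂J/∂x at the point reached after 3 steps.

-112502.088

∇J = (26x + 24y + 32, 24x + 44y + 10)
Step 1: at (0.5, 2), ∇J = (93, 110) → (0.5, 2) − 0.2·(93, 110) = (-18.1, -20)
Step 2: at (-18.1, -20), ∇J = (-918.6, -1304.4) → (-18.1, -20) − 0.2·(-918.6, -1304.4) = (165.62, 240.88)
Step 3: at (165.62, 240.88), ∇J = (10119.24, 14583.6) → (165.62, 240.88) − 0.2·(10119.24, 14583.6) = (-1858.228, -2675.84)
∂J/∂x at (-1858.228, -2675.84) = -112502.088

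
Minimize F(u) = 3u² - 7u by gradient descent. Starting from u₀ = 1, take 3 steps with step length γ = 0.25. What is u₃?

F′(u) = 6u - 7
Step 1: F′(1) = -1; u₁ = 1 − 0.25·(-1) = 1.25
Step 2: F′(1.25) = 0.5; u₂ = 1.25 − 0.25·0.5 = 1.125
Step 3: F′(1.125) = -0.25; u₃ = 1.125 − 0.25·(-0.25) = 1.1875

1.1875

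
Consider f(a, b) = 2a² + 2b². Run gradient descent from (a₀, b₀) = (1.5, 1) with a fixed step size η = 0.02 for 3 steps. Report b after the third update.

∇f = (4a, 4b)
Step 1: at (1.5, 1), ∇f = (6, 4) → (1.5, 1) − 0.02·(6, 4) = (1.38, 0.92)
Step 2: at (1.38, 0.92), ∇f = (5.52, 3.68) → (1.38, 0.92) − 0.02·(5.52, 3.68) = (1.2696, 0.8464)
Step 3: at (1.2696, 0.8464), ∇f = (5.0784, 3.3856) → (1.2696, 0.8464) − 0.02·(5.0784, 3.3856) = (1.168032, 0.778688)
b = 0.778688

0.778688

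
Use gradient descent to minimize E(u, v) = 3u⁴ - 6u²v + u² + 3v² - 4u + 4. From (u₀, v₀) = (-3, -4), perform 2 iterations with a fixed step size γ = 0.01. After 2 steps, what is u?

∇E = (12u³ - 12uv + 2u - 4, -6u² + 6v)
(u₁, v₁) = (-3, -4) − 0.01·(-478, -78) = (1.78, -3.22)
(u₂, v₂) = (1.78, -3.22) − 0.01·(136.016224, -38.3304) = (0.41983776, -2.836696)
u = 0.41983776

0.41983776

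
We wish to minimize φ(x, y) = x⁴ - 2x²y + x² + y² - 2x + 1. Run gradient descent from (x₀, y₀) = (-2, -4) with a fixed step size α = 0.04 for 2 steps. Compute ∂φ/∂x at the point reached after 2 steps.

∇φ = (4x³ - 4xy + 2x - 2, -2x² + 2y)
(x₁, y₁) = (-2, -4) − 0.04·(-70, -16) = (0.8, -3.36)
(x₂, y₂) = (0.8, -3.36) − 0.04·(12.4, -8) = (0.304, -3.04)
∂φ/∂x at (0.304, -3.04) = 2.417017856

2.417017856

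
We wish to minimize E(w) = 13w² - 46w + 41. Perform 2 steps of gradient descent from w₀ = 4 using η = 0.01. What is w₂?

2.9908

E′(w) = 26w - 46
Step 1: E′(4) = 58; w₁ = 4 − 0.01·58 = 3.42
Step 2: E′(3.42) = 42.92; w₂ = 3.42 − 0.01·42.92 = 2.9908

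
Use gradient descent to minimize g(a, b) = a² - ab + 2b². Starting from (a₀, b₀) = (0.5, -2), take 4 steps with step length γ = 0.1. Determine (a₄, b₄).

∇g = (2a - b, -a + 4b)
(a₁, b₁) = (0.5, -2) − 0.1·(3, -8.5) = (0.2, -1.15)
(a₂, b₂) = (0.2, -1.15) − 0.1·(1.55, -4.8) = (0.045, -0.67)
(a₃, b₃) = (0.045, -0.67) − 0.1·(0.76, -2.725) = (-0.031, -0.3975)
(a₄, b₄) = (-0.031, -0.3975) − 0.1·(0.3355, -1.559) = (-0.06455, -0.2416)

(-0.06455, -0.2416)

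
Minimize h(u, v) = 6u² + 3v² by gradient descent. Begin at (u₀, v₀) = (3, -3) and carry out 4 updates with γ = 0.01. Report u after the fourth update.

∇h = (12u, 6v)
(u₁, v₁) = (3, -3) − 0.01·(36, -18) = (2.64, -2.82)
(u₂, v₂) = (2.64, -2.82) − 0.01·(31.68, -16.92) = (2.3232, -2.6508)
(u₃, v₃) = (2.3232, -2.6508) − 0.01·(27.8784, -15.9048) = (2.044416, -2.491752)
(u₄, v₄) = (2.044416, -2.491752) − 0.01·(24.532992, -14.950512) = (1.79908608, -2.34224688)
u = 1.79908608

1.79908608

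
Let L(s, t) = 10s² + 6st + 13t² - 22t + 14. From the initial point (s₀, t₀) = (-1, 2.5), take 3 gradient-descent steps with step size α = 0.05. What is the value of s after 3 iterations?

-0.339

∇L = (20s + 6t, 6s + 26t - 22)
Step 1: at (-1, 2.5), ∇L = (-5, 37) → (-1, 2.5) − 0.05·(-5, 37) = (-0.75, 0.65)
Step 2: at (-0.75, 0.65), ∇L = (-11.1, -9.6) → (-0.75, 0.65) − 0.05·(-11.1, -9.6) = (-0.195, 1.13)
Step 3: at (-0.195, 1.13), ∇L = (2.88, 6.21) → (-0.195, 1.13) − 0.05·(2.88, 6.21) = (-0.339, 0.8195)
s = -0.339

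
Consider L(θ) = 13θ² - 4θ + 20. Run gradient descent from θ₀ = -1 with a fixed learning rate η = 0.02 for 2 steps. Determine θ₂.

L′(θ) = 26θ - 4
Step 1: L′(-1) = -30; θ₁ = -1 − 0.02·(-30) = -0.4
Step 2: L′(-0.4) = -14.4; θ₂ = -0.4 − 0.02·(-14.4) = -0.112

-0.112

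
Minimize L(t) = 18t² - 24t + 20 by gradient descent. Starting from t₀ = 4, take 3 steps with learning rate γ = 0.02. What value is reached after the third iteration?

L′(t) = 36t - 24
Step 1: L′(4) = 120; t₁ = 4 − 0.02·120 = 1.6
Step 2: L′(1.6) = 33.6; t₂ = 1.6 − 0.02·33.6 = 0.928
Step 3: L′(0.928) = 9.408; t₃ = 0.928 − 0.02·9.408 = 0.73984

0.73984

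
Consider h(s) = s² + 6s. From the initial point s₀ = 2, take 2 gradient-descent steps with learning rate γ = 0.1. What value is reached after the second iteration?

h′(s) = 2s + 6
s₁ = 2 − 0.1·10 = 1
s₂ = 1 − 0.1·8 = 0.2

0.2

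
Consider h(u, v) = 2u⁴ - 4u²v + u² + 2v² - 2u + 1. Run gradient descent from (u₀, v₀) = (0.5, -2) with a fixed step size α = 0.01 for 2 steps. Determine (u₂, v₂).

(0.36149696, -1.826544)

∇h = (8u³ - 8uv + 2u - 2, -4u² + 4v)
Step 1: at (0.5, -2), ∇h = (8, -9) → (0.5, -2) − 0.01·(8, -9) = (0.42, -1.91)
Step 2: at (0.42, -1.91), ∇h = (5.850304, -8.3456) → (0.42, -1.91) − 0.01·(5.850304, -8.3456) = (0.36149696, -1.826544)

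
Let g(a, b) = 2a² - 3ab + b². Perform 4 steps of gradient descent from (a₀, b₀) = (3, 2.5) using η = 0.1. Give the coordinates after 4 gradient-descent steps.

∇g = (4a - 3b, -3a + 2b)
(a₁, b₁) = (3, 2.5) − 0.1·(4.5, -4) = (2.55, 2.9)
(a₂, b₂) = (2.55, 2.9) − 0.1·(1.5, -1.85) = (2.4, 3.085)
(a₃, b₃) = (2.4, 3.085) − 0.1·(0.345, -1.03) = (2.3655, 3.188)
(a₄, b₄) = (2.3655, 3.188) − 0.1·(-0.102, -0.7205) = (2.3757, 3.26005)

(2.3757, 3.26005)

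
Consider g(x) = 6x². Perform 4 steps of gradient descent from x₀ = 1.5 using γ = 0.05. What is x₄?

0.0384

g′(x) = 12x
Step 1: g′(1.5) = 18; x₁ = 1.5 − 0.05·18 = 0.6
Step 2: g′(0.6) = 7.2; x₂ = 0.6 − 0.05·7.2 = 0.24
Step 3: g′(0.24) = 2.88; x₃ = 0.24 − 0.05·2.88 = 0.096
Step 4: g′(0.096) = 1.152; x₄ = 0.096 − 0.05·1.152 = 0.0384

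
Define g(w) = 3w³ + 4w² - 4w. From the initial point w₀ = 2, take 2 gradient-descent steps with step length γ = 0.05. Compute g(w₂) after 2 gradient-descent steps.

0.493961216

g′(w) = 9w² + 8w - 4
Step 1: g′(2) = 48; w₁ = 2 − 0.05·48 = -0.4
Step 2: g′(-0.4) = -5.76; w₂ = -0.4 − 0.05·(-5.76) = -0.112
g(-0.112) = 0.493961216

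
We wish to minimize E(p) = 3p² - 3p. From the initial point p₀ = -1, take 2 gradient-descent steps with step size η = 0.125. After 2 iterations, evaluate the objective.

-0.7236328125

E′(p) = 6p - 3
Step 1: E′(-1) = -9; p₁ = -1 − 0.125·(-9) = 0.125
Step 2: E′(0.125) = -2.25; p₂ = 0.125 − 0.125·(-2.25) = 0.40625
E(0.40625) = -0.7236328125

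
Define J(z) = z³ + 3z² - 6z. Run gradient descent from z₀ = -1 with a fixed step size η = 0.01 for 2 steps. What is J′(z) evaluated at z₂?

J′(z) = 3z² + 6z - 6
z₁ = -1 − 0.01·(-9) = -0.91
z₂ = -0.91 − 0.01·(-8.9757) = -0.820243
J′(z) at (-0.820243) = -8.903062262853

-8.903062262853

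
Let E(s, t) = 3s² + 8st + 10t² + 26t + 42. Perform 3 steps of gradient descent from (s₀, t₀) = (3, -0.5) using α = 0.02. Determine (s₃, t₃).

(2.56704, -1.977376)

∇E = (6s + 8t, 8s + 20t + 26)
(s₁, t₁) = (3, -0.5) − 0.02·(14, 40) = (2.72, -1.3)
(s₂, t₂) = (2.72, -1.3) − 0.02·(5.92, 21.76) = (2.6016, -1.7352)
(s₃, t₃) = (2.6016, -1.7352) − 0.02·(1.728, 12.1088) = (2.56704, -1.977376)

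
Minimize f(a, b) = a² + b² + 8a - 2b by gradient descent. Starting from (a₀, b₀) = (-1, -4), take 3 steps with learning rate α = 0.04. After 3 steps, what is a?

-1.663936

∇f = (2a + 8, 2b - 2)
(a₁, b₁) = (-1, -4) − 0.04·(6, -10) = (-1.24, -3.6)
(a₂, b₂) = (-1.24, -3.6) − 0.04·(5.52, -9.2) = (-1.4608, -3.232)
(a₃, b₃) = (-1.4608, -3.232) − 0.04·(5.0784, -8.464) = (-1.663936, -2.89344)
a = -1.663936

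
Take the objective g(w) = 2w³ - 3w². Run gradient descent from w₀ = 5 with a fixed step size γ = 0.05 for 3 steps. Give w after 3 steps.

g′(w) = 6w² - 6w
w₁ = 5 − 0.05·120 = -1
w₂ = -1 − 0.05·12 = -1.6
w₃ = -1.6 − 0.05·24.96 = -2.848

-2.848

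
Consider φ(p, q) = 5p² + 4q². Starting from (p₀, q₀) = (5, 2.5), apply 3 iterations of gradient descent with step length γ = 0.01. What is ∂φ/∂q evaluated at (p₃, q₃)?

∇φ = (10p, 8q)
Step 1: at (5, 2.5), ∇φ = (50, 20) → (5, 2.5) − 0.01·(50, 20) = (4.5, 2.3)
Step 2: at (4.5, 2.3), ∇φ = (45, 18.4) → (4.5, 2.3) − 0.01·(45, 18.4) = (4.05, 2.116)
Step 3: at (4.05, 2.116), ∇φ = (40.5, 16.928) → (4.05, 2.116) − 0.01·(40.5, 16.928) = (3.645, 1.94672)
∂φ/∂q at (3.645, 1.94672) = 15.57376

15.57376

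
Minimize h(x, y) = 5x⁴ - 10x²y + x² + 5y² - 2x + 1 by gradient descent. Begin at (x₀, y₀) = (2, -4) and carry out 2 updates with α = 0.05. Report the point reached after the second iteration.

(2790.631, 99.405)

∇h = (20x³ - 20xy + 2x - 2, -10x² + 10y)
(x₁, y₁) = (2, -4) − 0.05·(322, -80) = (-14.1, 0)
(x₂, y₂) = (-14.1, 0) − 0.05·(-56094.62, -1988.1) = (2790.631, 99.405)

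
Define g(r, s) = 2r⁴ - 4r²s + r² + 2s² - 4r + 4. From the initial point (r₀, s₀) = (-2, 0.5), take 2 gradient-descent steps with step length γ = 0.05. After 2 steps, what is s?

1.248

∇g = (8r³ - 8rs + 2r - 4, -4r² + 4s)
(r₁, s₁) = (-2, 0.5) − 0.05·(-64, -14) = (1.2, 1.2)
(r₂, s₂) = (1.2, 1.2) − 0.05·(0.704, -0.96) = (1.1648, 1.248)
s = 1.248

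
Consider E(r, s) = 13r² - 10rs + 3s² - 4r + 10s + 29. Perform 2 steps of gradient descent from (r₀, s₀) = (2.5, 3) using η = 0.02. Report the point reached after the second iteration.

∇E = (26r - 10s - 4, -10r + 6s + 10)
(r₁, s₁) = (2.5, 3) − 0.02·(31, 3) = (1.88, 2.94)
(r₂, s₂) = (1.88, 2.94) − 0.02·(15.48, 8.84) = (1.5704, 2.7632)

(1.5704, 2.7632)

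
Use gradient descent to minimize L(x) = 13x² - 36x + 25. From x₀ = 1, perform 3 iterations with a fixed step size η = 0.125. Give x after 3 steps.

5.765625

L′(x) = 26x - 36
Step 1: L′(1) = -10; x₁ = 1 − 0.125·(-10) = 2.25
Step 2: L′(2.25) = 22.5; x₂ = 2.25 − 0.125·22.5 = -0.5625
Step 3: L′(-0.5625) = -50.625; x₃ = -0.5625 − 0.125·(-50.625) = 5.765625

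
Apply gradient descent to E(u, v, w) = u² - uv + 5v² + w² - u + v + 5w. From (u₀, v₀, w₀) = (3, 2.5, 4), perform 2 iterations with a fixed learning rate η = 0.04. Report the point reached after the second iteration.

∇E = (2u - v - 1, -u + 10v + 1, 2w + 5)
(u₁, v₁, w₁) = (3, 2.5, 4) − 0.04·(2.5, 23, 13) = (2.9, 1.58, 3.48)
(u₂, v₂, w₂) = (2.9, 1.58, 3.48) − 0.04·(3.22, 13.9, 11.96) = (2.7712, 1.024, 3.0016)

(2.7712, 1.024, 3.0016)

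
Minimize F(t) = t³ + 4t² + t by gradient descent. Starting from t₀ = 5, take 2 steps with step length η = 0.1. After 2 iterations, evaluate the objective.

-2215.941686272

F′(t) = 3t² + 8t + 1
t₁ = 5 − 0.1·116 = -6.6
t₂ = -6.6 − 0.1·78.88 = -14.488
F(-14.488) = -2215.941686272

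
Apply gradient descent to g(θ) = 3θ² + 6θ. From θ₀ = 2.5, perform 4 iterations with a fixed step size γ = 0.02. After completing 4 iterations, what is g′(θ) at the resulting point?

g′(θ) = 6θ + 6
Step 1: g′(2.5) = 21; θ₁ = 2.5 − 0.02·21 = 2.08
Step 2: g′(2.08) = 18.48; θ₂ = 2.08 − 0.02·18.48 = 1.7104
Step 3: g′(1.7104) = 16.2624; θ₃ = 1.7104 − 0.02·16.2624 = 1.385152
Step 4: g′(1.385152) = 14.310912; θ₄ = 1.385152 − 0.02·14.310912 = 1.09893376
g′(θ) at (1.09893376) = 12.59360256

12.59360256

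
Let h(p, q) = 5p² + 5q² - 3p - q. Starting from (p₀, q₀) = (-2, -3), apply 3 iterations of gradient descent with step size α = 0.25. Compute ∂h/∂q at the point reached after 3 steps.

∇h = (10p - 3, 10q - 1)
Step 1: at (-2, -3), ∇h = (-23, -31) → (-2, -3) − 0.25·(-23, -31) = (3.75, 4.75)
Step 2: at (3.75, 4.75), ∇h = (34.5, 46.5) → (3.75, 4.75) − 0.25·(34.5, 46.5) = (-4.875, -6.875)
Step 3: at (-4.875, -6.875), ∇h = (-51.75, -69.75) → (-4.875, -6.875) − 0.25·(-51.75, -69.75) = (8.0625, 10.5625)
∂h/∂q at (8.0625, 10.5625) = 104.625

104.625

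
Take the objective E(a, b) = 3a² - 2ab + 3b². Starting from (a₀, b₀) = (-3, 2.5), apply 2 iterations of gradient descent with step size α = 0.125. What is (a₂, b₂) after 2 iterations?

∇E = (6a - 2b, -2a + 6b)
(a₁, b₁) = (-3, 2.5) − 0.125·(-23, 21) = (-0.125, -0.125)
(a₂, b₂) = (-0.125, -0.125) − 0.125·(-0.5, -0.5) = (-0.0625, -0.0625)

(-0.0625, -0.0625)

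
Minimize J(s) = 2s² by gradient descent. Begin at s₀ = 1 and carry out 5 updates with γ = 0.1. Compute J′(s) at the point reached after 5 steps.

J′(s) = 4s
s₁ = 1 − 0.1·4 = 0.6
s₂ = 0.6 − 0.1·2.4 = 0.36
s₃ = 0.36 − 0.1·1.44 = 0.216
s₄ = 0.216 − 0.1·0.864 = 0.1296
s₅ = 0.1296 − 0.1·0.5184 = 0.07776
J′(s) at (0.07776) = 0.31104

0.31104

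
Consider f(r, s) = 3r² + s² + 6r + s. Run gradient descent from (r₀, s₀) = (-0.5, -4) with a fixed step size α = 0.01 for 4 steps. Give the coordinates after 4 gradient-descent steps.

(-0.60962552, -3.72828856)

∇f = (6r + 6, 2s + 1)
Step 1: at (-0.5, -4), ∇f = (3, -7) → (-0.5, -4) − 0.01·(3, -7) = (-0.53, -3.93)
Step 2: at (-0.53, -3.93), ∇f = (2.82, -6.86) → (-0.53, -3.93) − 0.01·(2.82, -6.86) = (-0.5582, -3.8614)
Step 3: at (-0.5582, -3.8614), ∇f = (2.6508, -6.7228) → (-0.5582, -3.8614) − 0.01·(2.6508, -6.7228) = (-0.584708, -3.794172)
Step 4: at (-0.584708, -3.794172), ∇f = (2.491752, -6.588344) → (-0.584708, -3.794172) − 0.01·(2.491752, -6.588344) = (-0.60962552, -3.72828856)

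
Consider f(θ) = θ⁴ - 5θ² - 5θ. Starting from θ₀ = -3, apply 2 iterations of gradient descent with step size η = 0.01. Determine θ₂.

f′(θ) = 4θ³ - 10θ - 5
θ₁ = -3 − 0.01·(-83) = -2.17
θ₂ = -2.17 − 0.01·(-24.173252) = -1.92826748

-1.92826748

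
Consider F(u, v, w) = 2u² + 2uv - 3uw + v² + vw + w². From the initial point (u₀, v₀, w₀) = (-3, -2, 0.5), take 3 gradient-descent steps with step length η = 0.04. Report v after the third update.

∇F = (4u + 2v - 3w, 2u + 2v + w, -3u + v + 2w)
(u₁, v₁, w₁) = (-3, -2, 0.5) − 0.04·(-17.5, -9.5, 8) = (-2.3, -1.62, 0.18)
(u₂, v₂, w₂) = (-2.3, -1.62, 0.18) − 0.04·(-12.98, -7.66, 5.64) = (-1.7808, -1.3136, -0.0456)
(u₃, v₃, w₃) = (-1.7808, -1.3136, -0.0456) − 0.04·(-9.6136, -6.2344, 3.9376) = (-1.396256, -1.064224, -0.203104)
v = -1.064224

-1.064224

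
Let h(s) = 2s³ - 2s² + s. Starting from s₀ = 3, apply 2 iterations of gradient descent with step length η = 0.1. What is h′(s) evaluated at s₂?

64.386136

h′(s) = 6s² - 4s + 1
Step 1: h′(3) = 43; s₁ = 3 − 0.1·43 = -1.3
Step 2: h′(-1.3) = 16.34; s₂ = -1.3 − 0.1·16.34 = -2.934
h′(s) at (-2.934) = 64.386136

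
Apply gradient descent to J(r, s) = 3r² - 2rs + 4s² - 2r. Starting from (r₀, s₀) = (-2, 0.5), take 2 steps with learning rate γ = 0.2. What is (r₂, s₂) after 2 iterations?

∇J = (6r - 2s - 2, -2r + 8s)
(r₁, s₁) = (-2, 0.5) − 0.2·(-15, 8) = (1, -1.1)
(r₂, s₂) = (1, -1.1) − 0.2·(6.2, -10.8) = (-0.24, 1.06)

(-0.24, 1.06)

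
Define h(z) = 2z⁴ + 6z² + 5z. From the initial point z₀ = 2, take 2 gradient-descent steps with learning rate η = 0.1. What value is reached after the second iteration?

h′(z) = 8z³ + 12z + 5
Step 1: h′(2) = 93; z₁ = 2 − 0.1·93 = -7.3
Step 2: h′(-7.3) = -3194.736; z₂ = -7.3 − 0.1·(-3194.736) = 312.1736

312.1736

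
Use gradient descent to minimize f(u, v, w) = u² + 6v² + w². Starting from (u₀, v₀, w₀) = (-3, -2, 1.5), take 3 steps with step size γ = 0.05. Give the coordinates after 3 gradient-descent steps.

(-2.187, -0.128, 1.0935)

∇f = (2u, 12v, 2w)
Step 1: at (-3, -2, 1.5), ∇f = (-6, -24, 3) → (-3, -2, 1.5) − 0.05·(-6, -24, 3) = (-2.7, -0.8, 1.35)
Step 2: at (-2.7, -0.8, 1.35), ∇f = (-5.4, -9.6, 2.7) → (-2.7, -0.8, 1.35) − 0.05·(-5.4, -9.6, 2.7) = (-2.43, -0.32, 1.215)
Step 3: at (-2.43, -0.32, 1.215), ∇f = (-4.86, -3.84, 2.43) → (-2.43, -0.32, 1.215) − 0.05·(-4.86, -3.84, 2.43) = (-2.187, -0.128, 1.0935)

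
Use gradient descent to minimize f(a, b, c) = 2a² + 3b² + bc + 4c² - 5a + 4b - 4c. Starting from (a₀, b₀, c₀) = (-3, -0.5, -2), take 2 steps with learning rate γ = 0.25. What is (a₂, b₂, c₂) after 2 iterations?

(1.25, -1.65625, -2.0625)

∇f = (4a - 5, 6b + c + 4, b + 8c - 4)
Step 1: at (-3, -0.5, -2), ∇f = (-17, -1, -20.5) → (-3, -0.5, -2) − 0.25·(-17, -1, -20.5) = (1.25, -0.25, 3.125)
Step 2: at (1.25, -0.25, 3.125), ∇f = (0, 5.625, 20.75) → (1.25, -0.25, 3.125) − 0.25·(0, 5.625, 20.75) = (1.25, -1.65625, -2.0625)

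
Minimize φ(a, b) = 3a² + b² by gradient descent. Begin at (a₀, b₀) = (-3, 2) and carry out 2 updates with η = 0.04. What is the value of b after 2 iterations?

1.6928

∇φ = (6a, 2b)
Step 1: at (-3, 2), ∇φ = (-18, 4) → (-3, 2) − 0.04·(-18, 4) = (-2.28, 1.84)
Step 2: at (-2.28, 1.84), ∇φ = (-13.68, 3.68) → (-2.28, 1.84) − 0.04·(-13.68, 3.68) = (-1.7328, 1.6928)
b = 1.6928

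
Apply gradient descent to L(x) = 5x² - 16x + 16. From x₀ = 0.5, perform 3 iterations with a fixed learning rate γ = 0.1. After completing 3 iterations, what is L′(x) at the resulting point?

0

L′(x) = 10x - 16
x₁ = 0.5 − 0.1·(-11) = 1.6
x₂ = 1.6 − 0.1·0 = 1.6
x₃ = 1.6 − 0.1·0 = 1.6
L′(x) at (1.6) = 0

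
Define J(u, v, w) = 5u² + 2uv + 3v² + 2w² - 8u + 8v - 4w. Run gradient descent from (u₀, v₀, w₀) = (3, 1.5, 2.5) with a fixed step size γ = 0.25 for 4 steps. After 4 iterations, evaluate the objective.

∇J = (10u + 2v - 8, 2u + 6v + 8, 4w - 4)
Step 1: at (3, 1.5, 2.5), ∇J = (25, 23, 6) → (3, 1.5, 2.5) − 0.25·(25, 23, 6) = (-3.25, -4.25, 1)
Step 2: at (-3.25, -4.25, 1), ∇J = (-49, -24, 0) → (-3.25, -4.25, 1) − 0.25·(-49, -24, 0) = (9, 1.75, 1)
Step 3: at (9, 1.75, 1), ∇J = (85.5, 36.5, 0) → (9, 1.75, 1) − 0.25·(85.5, 36.5, 0) = (-12.375, -7.375, 1)
Step 4: at (-12.375, -7.375, 1), ∇J = (-146.5, -61, 0) → (-12.375, -7.375, 1) − 0.25·(-146.5, -61, 0) = (24.25, 7.875, 1)
J(24.25, 7.875, 1) = 3375.296875

3375.296875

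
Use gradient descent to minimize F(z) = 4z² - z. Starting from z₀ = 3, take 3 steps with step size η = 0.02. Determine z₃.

1.829024

F′(z) = 8z - 1
Step 1: F′(3) = 23; z₁ = 3 − 0.02·23 = 2.54
Step 2: F′(2.54) = 19.32; z₂ = 2.54 − 0.02·19.32 = 2.1536
Step 3: F′(2.1536) = 16.2288; z₃ = 2.1536 − 0.02·16.2288 = 1.829024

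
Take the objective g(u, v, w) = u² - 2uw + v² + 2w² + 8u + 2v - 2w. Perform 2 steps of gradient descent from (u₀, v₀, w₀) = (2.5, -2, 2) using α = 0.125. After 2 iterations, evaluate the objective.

∇g = (2u - 2w + 8, 2v + 2, -2u + 4w - 2)
(u₁, v₁, w₁) = (2.5, -2, 2) − 0.125·(9, -2, 1) = (1.375, -1.75, 1.875)
(u₂, v₂, w₂) = (1.375, -1.75, 1.875) − 0.125·(7, -1.5, 2.75) = (0.5, -1.5625, 1.53125)
g(0.5, -1.5625, 1.53125) = 3.662109375

3.662109375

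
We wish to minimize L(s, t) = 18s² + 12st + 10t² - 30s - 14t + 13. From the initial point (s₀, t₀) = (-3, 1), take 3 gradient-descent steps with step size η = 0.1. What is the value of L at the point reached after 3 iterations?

214765.77312

∇L = (36s + 12t - 30, 12s + 20t - 14)
Step 1: at (-3, 1), ∇L = (-126, -30) → (-3, 1) − 0.1·(-126, -30) = (9.6, 4)
Step 2: at (9.6, 4), ∇L = (363.6, 181.2) → (9.6, 4) − 0.1·(363.6, 181.2) = (-26.76, -14.12)
Step 3: at (-26.76, -14.12), ∇L = (-1162.8, -617.52) → (-26.76, -14.12) − 0.1·(-1162.8, -617.52) = (89.52, 47.632)
L(89.52, 47.632) = 214765.77312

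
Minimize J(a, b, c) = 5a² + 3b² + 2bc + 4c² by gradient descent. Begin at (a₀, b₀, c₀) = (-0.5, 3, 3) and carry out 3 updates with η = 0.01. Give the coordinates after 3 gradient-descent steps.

(-0.3645, 2.3394, 2.183688)

∇J = (10a, 6b + 2c, 2b + 8c)
(a₁, b₁, c₁) = (-0.5, 3, 3) − 0.01·(-5, 24, 30) = (-0.45, 2.76, 2.7)
(a₂, b₂, c₂) = (-0.45, 2.76, 2.7) − 0.01·(-4.5, 21.96, 27.12) = (-0.405, 2.5404, 2.4288)
(a₃, b₃, c₃) = (-0.405, 2.5404, 2.4288) − 0.01·(-4.05, 20.1, 24.5112) = (-0.3645, 2.3394, 2.183688)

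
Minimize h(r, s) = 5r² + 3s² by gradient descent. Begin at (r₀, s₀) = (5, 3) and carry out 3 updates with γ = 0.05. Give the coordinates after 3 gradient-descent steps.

∇h = (10r, 6s)
Step 1: at (5, 3), ∇h = (50, 18) → (5, 3) − 0.05·(50, 18) = (2.5, 2.1)
Step 2: at (2.5, 2.1), ∇h = (25, 12.6) → (2.5, 2.1) − 0.05·(25, 12.6) = (1.25, 1.47)
Step 3: at (1.25, 1.47), ∇h = (12.5, 8.82) → (1.25, 1.47) − 0.05·(12.5, 8.82) = (0.625, 1.029)

(0.625, 1.029)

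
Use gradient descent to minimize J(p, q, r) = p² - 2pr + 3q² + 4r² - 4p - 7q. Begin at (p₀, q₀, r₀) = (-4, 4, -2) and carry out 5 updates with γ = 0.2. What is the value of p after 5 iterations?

1.29664

∇J = (2p - 2r - 4, 6q - 7, -2p + 8r)
(p₁, q₁, r₁) = (-4, 4, -2) − 0.2·(-8, 17, -8) = (-2.4, 0.6, -0.4)
(p₂, q₂, r₂) = (-2.4, 0.6, -0.4) − 0.2·(-8, -3.4, 1.6) = (-0.8, 1.28, -0.72)
(p₃, q₃, r₃) = (-0.8, 1.28, -0.72) − 0.2·(-4.16, 0.68, -4.16) = (0.032, 1.144, 0.112)
(p₄, q₄, r₄) = (0.032, 1.144, 0.112) − 0.2·(-4.16, -0.136, 0.832) = (0.864, 1.1712, -0.0544)
(p₅, q₅, r₅) = (0.864, 1.1712, -0.0544) − 0.2·(-2.1632, 0.0272, -2.1632) = (1.29664, 1.16576, 0.37824)
p = 1.29664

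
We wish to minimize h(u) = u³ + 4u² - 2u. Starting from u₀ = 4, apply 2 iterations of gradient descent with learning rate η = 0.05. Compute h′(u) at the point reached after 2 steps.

-0.65663325

h′(u) = 3u² + 8u - 2
u₁ = 4 − 0.05·78 = 0.1
u₂ = 0.1 − 0.05·(-1.17) = 0.1585
h′(u) at (0.1585) = -0.65663325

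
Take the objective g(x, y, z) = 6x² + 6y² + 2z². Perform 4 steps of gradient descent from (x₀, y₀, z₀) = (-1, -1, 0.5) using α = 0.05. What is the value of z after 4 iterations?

0.2048

∇g = (12x, 12y, 4z)
(x₁, y₁, z₁) = (-1, -1, 0.5) − 0.05·(-12, -12, 2) = (-0.4, -0.4, 0.4)
(x₂, y₂, z₂) = (-0.4, -0.4, 0.4) − 0.05·(-4.8, -4.8, 1.6) = (-0.16, -0.16, 0.32)
(x₃, y₃, z₃) = (-0.16, -0.16, 0.32) − 0.05·(-1.92, -1.92, 1.28) = (-0.064, -0.064, 0.256)
(x₄, y₄, z₄) = (-0.064, -0.064, 0.256) − 0.05·(-0.768, -0.768, 1.024) = (-0.0256, -0.0256, 0.2048)
z = 0.2048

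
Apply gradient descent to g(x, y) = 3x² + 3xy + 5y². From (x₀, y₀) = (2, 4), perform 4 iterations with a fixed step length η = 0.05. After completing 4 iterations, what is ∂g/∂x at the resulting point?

∇g = (6x + 3y, 3x + 10y)
(x₁, y₁) = (2, 4) − 0.05·(24, 46) = (0.8, 1.7)
(x₂, y₂) = (0.8, 1.7) − 0.05·(9.9, 19.4) = (0.305, 0.73)
(x₃, y₃) = (0.305, 0.73) − 0.05·(4.02, 8.215) = (0.104, 0.31925)
(x₄, y₄) = (0.104, 0.31925) − 0.05·(1.58175, 3.5045) = (0.0249125, 0.144025)
∂g/∂x at (0.0249125, 0.144025) = 0.58155

0.58155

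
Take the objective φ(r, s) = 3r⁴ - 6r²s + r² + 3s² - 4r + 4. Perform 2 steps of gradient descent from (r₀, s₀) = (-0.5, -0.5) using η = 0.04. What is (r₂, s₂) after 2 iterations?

(0.06886144, -0.239744)

∇φ = (12r³ - 12rs + 2r - 4, -6r² + 6s)
Step 1: at (-0.5, -0.5), ∇φ = (-9.5, -4.5) → (-0.5, -0.5) − 0.04·(-9.5, -4.5) = (-0.12, -0.32)
Step 2: at (-0.12, -0.32), ∇φ = (-4.721536, -2.0064) → (-0.12, -0.32) − 0.04·(-4.721536, -2.0064) = (0.06886144, -0.239744)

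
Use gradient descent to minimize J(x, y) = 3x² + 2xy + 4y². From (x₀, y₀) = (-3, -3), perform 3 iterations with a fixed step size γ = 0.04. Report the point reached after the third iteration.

(-0.984, -0.608832)

∇J = (6x + 2y, 2x + 8y)
Step 1: at (-3, -3), ∇J = (-24, -30) → (-3, -3) − 0.04·(-24, -30) = (-2.04, -1.8)
Step 2: at (-2.04, -1.8), ∇J = (-15.84, -18.48) → (-2.04, -1.8) − 0.04·(-15.84, -18.48) = (-1.4064, -1.0608)
Step 3: at (-1.4064, -1.0608), ∇J = (-10.56, -11.2992) → (-1.4064, -1.0608) − 0.04·(-10.56, -11.2992) = (-0.984, -0.608832)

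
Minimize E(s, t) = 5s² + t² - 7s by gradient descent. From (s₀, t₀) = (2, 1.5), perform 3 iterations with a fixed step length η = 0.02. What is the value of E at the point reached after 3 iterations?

∇E = (10s - 7, 2t)
Step 1: at (2, 1.5), ∇E = (13, 3) → (2, 1.5) − 0.02·(13, 3) = (1.74, 1.44)
Step 2: at (1.74, 1.44), ∇E = (10.4, 2.88) → (1.74, 1.44) − 0.02·(10.4, 2.88) = (1.532, 1.3824)
Step 3: at (1.532, 1.3824), ∇E = (8.32, 2.7648) → (1.532, 1.3824) − 0.02·(8.32, 2.7648) = (1.3656, 1.327104)
E(1.3656, 1.327104) = 1.526321826816

1.526321826816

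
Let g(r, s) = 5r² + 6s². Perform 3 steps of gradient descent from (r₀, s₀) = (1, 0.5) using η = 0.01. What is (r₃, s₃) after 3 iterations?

(0.729, 0.340736)

∇g = (10r, 12s)
Step 1: at (1, 0.5), ∇g = (10, 6) → (1, 0.5) − 0.01·(10, 6) = (0.9, 0.44)
Step 2: at (0.9, 0.44), ∇g = (9, 5.28) → (0.9, 0.44) − 0.01·(9, 5.28) = (0.81, 0.3872)
Step 3: at (0.81, 0.3872), ∇g = (8.1, 4.6464) → (0.81, 0.3872) − 0.01·(8.1, 4.6464) = (0.729, 0.340736)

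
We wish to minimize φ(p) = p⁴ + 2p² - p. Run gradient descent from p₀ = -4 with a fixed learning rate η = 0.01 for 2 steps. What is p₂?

-1.12726468

φ′(p) = 4p³ + 4p - 1
Step 1: φ′(-4) = -273; p₁ = -4 − 0.01·(-273) = -1.27
Step 2: φ′(-1.27) = -14.273532; p₂ = -1.27 − 0.01·(-14.273532) = -1.12726468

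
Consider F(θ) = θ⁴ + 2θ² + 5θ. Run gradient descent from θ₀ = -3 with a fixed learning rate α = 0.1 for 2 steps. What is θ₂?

-241.05

F′(θ) = 4θ³ + 4θ + 5
θ₁ = -3 − 0.1·(-115) = 8.5
θ₂ = 8.5 − 0.1·2495.5 = -241.05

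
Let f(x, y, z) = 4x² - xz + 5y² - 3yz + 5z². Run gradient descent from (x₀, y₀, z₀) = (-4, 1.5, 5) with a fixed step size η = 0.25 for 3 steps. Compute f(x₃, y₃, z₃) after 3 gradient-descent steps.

8808.016357421875

∇f = (8x - z, 10y - 3z, -x - 3y + 10z)
(x₁, y₁, z₁) = (-4, 1.5, 5) − 0.25·(-37, 0, 49.5) = (5.25, 1.5, -7.375)
(x₂, y₂, z₂) = (5.25, 1.5, -7.375) − 0.25·(49.375, 37.125, -83.5) = (-7.09375, -7.78125, 13.5)
(x₃, y₃, z₃) = (-7.09375, -7.78125, 13.5) − 0.25·(-70.25, -118.3125, 165.4375) = (10.46875, 21.796875, -27.859375)
f(10.46875, 21.796875, -27.859375) = 8808.016357421875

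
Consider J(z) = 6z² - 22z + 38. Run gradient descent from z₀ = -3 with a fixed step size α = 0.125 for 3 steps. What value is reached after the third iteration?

2.4375

J′(z) = 12z - 22
z₁ = -3 − 0.125·(-58) = 4.25
z₂ = 4.25 − 0.125·29 = 0.625
z₃ = 0.625 − 0.125·(-14.5) = 2.4375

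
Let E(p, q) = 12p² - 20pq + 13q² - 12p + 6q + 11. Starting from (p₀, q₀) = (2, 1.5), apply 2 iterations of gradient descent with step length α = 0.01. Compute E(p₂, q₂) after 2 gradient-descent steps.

∇E = (24p - 20q - 12, -20p + 26q + 6)
(p₁, q₁) = (2, 1.5) − 0.01·(6, 5) = (1.94, 1.45)
(p₂, q₂) = (1.94, 1.45) − 0.01·(5.56, 4.9) = (1.8844, 1.401)
E(1.8844, 1.401) = 12.12028532

12.12028532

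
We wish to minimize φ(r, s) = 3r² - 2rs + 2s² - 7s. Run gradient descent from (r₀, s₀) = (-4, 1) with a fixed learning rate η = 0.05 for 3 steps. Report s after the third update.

∇φ = (6r - 2s, -2r + 4s - 7)
(r₁, s₁) = (-4, 1) − 0.05·(-26, 5) = (-2.7, 0.75)
(r₂, s₂) = (-2.7, 0.75) − 0.05·(-17.7, 1.4) = (-1.815, 0.68)
(r₃, s₃) = (-1.815, 0.68) − 0.05·(-12.25, -0.65) = (-1.2025, 0.7125)
s = 0.7125

0.7125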